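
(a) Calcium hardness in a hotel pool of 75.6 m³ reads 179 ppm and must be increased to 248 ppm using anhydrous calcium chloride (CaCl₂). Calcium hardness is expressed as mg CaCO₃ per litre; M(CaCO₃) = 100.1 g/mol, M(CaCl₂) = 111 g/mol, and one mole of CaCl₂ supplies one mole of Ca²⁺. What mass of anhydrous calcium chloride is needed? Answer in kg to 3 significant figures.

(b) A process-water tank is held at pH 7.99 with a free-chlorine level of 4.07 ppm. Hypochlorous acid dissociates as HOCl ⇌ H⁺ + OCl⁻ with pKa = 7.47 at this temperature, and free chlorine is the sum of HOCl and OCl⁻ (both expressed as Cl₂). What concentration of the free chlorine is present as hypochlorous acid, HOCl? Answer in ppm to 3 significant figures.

(a) Volume: 75.6 m³ = 75,600 L.
(a) Hardness to add: (248 − 179) = 69 mg/L as CaCO₃ × 75,600 L = 5216 g as CaCO₃.
(a) Moles of Ca²⁺ (1 mol Ca²⁺ ≡ 1 mol CaCO₃): 5216 / 100.1 g/mol = 52.11 mol.
(a) Mass of CaCl₂: 52.11 × 111 = 5784 g.

(b) [OCl⁻]/[HOCl] = 10^(pH − pKa) = 10^(7.99 − 7.47) = 10^0.52 = 3.311.
(b) Fraction as HOCl = 1 / (1 + 3.311) = 0.2319.
(b) HOCl = 0.2319 × 4.07 ppm = 0.944 ppm.

(a) 5.78 kg; (b) 0.944 ppm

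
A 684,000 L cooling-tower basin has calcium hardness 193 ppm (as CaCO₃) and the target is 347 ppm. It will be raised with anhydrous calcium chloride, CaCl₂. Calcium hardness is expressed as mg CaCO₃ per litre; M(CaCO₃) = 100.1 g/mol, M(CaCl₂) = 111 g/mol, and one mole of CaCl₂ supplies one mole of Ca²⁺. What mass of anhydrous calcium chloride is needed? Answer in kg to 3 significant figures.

Hardness to add: (347 − 193) = 154 mg/L as CaCO₃ × 684,000 L = 105,300 g as CaCO₃.
Moles of Ca²⁺ (1 mol Ca²⁺ ≡ 1 mol CaCO₃): 105,300 / 100.1 g/mol = 1052 mol.
Mass of CaCl₂: 1052 × 111 = 116,800 g.

117 kg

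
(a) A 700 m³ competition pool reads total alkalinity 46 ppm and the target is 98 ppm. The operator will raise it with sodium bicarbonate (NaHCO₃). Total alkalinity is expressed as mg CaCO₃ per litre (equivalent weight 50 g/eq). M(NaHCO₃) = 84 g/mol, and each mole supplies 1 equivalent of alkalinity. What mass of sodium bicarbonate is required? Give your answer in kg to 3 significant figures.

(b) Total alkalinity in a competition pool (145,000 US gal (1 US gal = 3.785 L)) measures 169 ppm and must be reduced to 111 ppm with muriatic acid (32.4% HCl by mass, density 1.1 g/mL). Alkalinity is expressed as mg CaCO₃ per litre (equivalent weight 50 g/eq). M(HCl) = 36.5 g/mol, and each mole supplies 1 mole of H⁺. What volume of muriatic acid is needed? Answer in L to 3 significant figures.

(a) 61.2 kg; (b) 65.2 L

(a) Volume: 700 m³ = 700,000 L.
(a) Alkalinity to add: (98 − 46) = 52 mg/L as CaCO₃ × 700,000 L = 36,400 g as CaCO₃.
(a) Equivalents: 36,400 g ÷ 50 g/eq = 728 eq.
(a) NaHCO₃ supplies 1 eq per mole → 728 mol.
(a) Mass: 728 mol × 84 g/mol = 61,150 g.

(b) Volume: 145,000 US gal × 3.785 L/gal = 548,825 L.
(b) Alkalinity to neutralize: (169 − 111) = 58 mg/L as CaCO₃ × 548,825 L = 31,830 g as CaCO₃.
(b) Equivalents of H⁺ required: 31,830 ÷ 50 g/eq = 636.6 eq = 636.6 mol HCl.
(b) Mass of HCl: 636.6 × 36.5 = 23,240 g.
(b) Mass of 32.4% solution: 23,240 / 0.324 = 71,720 g.
(b) Volume: 71,720 g ÷ 1.1 g/mL = 65,200 mL.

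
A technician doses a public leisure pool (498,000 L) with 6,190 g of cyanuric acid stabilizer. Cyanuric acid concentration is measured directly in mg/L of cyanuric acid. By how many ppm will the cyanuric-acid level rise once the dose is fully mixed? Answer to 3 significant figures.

12.4 ppm

Rise: 6,190 g / 498,000 L × 1000 = 12.43 mg/L.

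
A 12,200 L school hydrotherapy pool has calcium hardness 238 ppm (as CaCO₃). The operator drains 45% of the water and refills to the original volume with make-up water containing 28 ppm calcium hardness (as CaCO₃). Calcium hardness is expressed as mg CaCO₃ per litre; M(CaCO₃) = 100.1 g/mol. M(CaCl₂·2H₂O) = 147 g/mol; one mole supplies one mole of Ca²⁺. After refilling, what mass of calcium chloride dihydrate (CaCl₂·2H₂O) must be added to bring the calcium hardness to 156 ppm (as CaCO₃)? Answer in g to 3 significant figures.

After draining 45% and refilling: 238 × 0.55 + 28 × 0.45 = 143.5 ppm.
Deficit to target: 156 − 143.5 = 12.5 mg/L.
As CaCO₃: 12.5 mg/L × 12,200 L = 152.5 g; ÷ 100.1 = 1.523 mol Ca²⁺.
Mass: 1.523 × 147 = 224 g.

224 g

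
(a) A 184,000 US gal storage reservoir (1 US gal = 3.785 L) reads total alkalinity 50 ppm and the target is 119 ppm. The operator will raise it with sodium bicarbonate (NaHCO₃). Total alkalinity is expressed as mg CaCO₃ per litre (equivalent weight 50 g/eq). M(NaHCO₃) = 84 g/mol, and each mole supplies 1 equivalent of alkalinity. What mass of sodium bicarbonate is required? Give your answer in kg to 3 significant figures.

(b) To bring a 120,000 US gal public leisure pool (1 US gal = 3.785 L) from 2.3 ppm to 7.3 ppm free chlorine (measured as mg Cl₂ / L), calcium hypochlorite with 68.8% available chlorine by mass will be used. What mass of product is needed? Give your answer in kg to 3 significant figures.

(a) 80.7 kg; (b) 3.30 kg

(a) Volume: 184,000 US gal × 3.785 L/gal = 696,440 L.
(a) Alkalinity to add: (119 − 50) = 69 mg/L as CaCO₃ × 696,440 L = 48,050 g as CaCO₃.
(a) Equivalents: 48,050 g ÷ 50 g/eq = 961.1 eq.
(a) NaHCO₃ supplies 1 eq per mole → 961.1 mol.
(a) Mass: 961.1 mol × 84 g/mol = 80,730 g.

(b) Volume: 120,000 US gal × 3.785 L/gal = 454,200 L.
(b) Chlorine deficit: 7.3 − 2.3 = 5 ppm = 5 mg/L as Cl₂.
(b) Cl₂ equivalent needed: 5 mg/L × 454,200 L = 2,271,000 mg = 2271 g.
(b) Product at 68.8% available chlorine: 2271 / 0.688 = 3301 g.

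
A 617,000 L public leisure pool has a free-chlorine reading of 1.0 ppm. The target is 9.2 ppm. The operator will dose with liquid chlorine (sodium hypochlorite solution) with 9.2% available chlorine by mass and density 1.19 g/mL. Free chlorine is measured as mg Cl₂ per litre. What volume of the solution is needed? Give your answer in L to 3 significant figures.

46.2 L

Chlorine deficit: 9.2 − 1.0 = 8.2 ppm = 8.2 mg/L as Cl₂.
Cl₂ equivalent needed: 8.2 mg/L × 617,000 L = 5,059,000 mg = 5059 g.
Product at 9.2% available chlorine: 5059 / 0.092 = 54,990 g.
Volume at density 1.19 g/mL: 54,990 g ÷ 1.19 g/mL = 46,210 mL.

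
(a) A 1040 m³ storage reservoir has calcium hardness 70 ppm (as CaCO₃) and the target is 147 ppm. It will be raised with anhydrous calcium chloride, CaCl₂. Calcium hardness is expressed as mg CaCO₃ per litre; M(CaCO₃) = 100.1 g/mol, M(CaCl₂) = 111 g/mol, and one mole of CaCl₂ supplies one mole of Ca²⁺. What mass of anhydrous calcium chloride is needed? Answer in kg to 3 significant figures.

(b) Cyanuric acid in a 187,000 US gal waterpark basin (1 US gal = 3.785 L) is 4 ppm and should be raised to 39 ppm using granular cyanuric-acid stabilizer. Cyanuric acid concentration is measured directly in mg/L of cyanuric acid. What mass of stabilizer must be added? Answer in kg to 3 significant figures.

(a) 88.8 kg; (b) 24.8 kg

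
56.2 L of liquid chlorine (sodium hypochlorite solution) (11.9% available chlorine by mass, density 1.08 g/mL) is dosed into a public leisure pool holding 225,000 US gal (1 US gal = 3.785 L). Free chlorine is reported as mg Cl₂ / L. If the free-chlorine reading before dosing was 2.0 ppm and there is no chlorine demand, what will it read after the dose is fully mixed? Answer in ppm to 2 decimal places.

Volume: 225,000 US gal × 3.785 L/gal = 851,625 L.
Mass of solution: 56.2 L × 1000 mL/L × 1.08 g/mL = 60,700 g.
Available chlorine delivered: 60,700 g × 0.119 = 7223 g as Cl₂.
Concentration rise: 7223 g / 851,625 L = 8.481 mg/L = 8.48 ppm.
Final FC: 2.0 + 8.48 = 10.48 ppm.

10.48 ppm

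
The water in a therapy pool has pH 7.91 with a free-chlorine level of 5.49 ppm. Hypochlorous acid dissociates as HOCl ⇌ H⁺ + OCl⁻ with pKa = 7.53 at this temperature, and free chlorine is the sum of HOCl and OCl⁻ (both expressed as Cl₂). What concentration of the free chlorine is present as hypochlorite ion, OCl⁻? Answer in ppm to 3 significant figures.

[OCl⁻]/[HOCl] = 10^(pH − pKa) = 10^(7.91 − 7.53) = 10^0.38 = 2.399.
Fraction as HOCl = 1 / (1 + 2.399) = 0.2942.
OCl⁻ = (1 − 0.2942) × 5.49 ppm = 3.875 ppm.

3.87 ppm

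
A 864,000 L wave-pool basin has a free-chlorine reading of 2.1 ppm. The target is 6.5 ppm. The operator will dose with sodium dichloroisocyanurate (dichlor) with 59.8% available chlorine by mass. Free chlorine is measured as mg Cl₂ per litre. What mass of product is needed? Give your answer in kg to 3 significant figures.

6.36 kg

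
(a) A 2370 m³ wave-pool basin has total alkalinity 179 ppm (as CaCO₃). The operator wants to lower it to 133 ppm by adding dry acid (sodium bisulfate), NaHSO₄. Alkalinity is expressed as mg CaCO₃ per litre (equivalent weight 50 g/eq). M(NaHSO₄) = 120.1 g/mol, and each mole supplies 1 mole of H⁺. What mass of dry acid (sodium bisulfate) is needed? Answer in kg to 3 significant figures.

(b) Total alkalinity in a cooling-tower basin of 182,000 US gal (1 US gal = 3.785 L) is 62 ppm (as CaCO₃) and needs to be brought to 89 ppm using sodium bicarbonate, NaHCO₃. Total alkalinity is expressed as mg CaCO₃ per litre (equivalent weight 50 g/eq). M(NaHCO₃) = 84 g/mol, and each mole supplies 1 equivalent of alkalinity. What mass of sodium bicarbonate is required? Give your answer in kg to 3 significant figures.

(a) 262 kg; (b) 31.2 kg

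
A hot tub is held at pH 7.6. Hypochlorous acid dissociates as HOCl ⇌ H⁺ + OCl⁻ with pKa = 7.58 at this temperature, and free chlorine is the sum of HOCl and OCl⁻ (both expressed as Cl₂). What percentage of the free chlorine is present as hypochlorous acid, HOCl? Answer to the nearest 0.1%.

48.8%

[OCl⁻]/[HOCl] = 10^(pH − pKa) = 10^(7.6 − 7.58) = 10^0.02 = 1.047.
Fraction as HOCl = 1 / (1 + 1.047) = 0.4885.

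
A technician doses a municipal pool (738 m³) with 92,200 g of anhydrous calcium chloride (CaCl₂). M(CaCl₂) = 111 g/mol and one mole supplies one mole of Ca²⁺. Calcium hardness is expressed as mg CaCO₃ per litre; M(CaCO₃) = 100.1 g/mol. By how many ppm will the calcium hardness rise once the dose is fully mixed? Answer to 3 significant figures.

Volume: 738 m³ = 738,000 L.
Moles of Ca²⁺: 92,200 g ÷ 111 g/mol = 830.6 mol.
As CaCO₃: 830.6 mol × 100.1 g/mol = 83,150 g.
Rise: 83,150 g / 738,000 L × 1000 = 112.7 mg/L.

113 ppm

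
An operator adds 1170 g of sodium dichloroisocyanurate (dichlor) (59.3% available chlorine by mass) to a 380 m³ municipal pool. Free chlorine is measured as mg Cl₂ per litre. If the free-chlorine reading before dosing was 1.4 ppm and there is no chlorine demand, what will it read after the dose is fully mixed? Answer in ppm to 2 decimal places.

3.23 ppm

Volume: 380 m³ = 380,000 L.
Available chlorine delivered: 1170 g × 0.593 = 693.8 g as Cl₂.
Concentration rise: 693.8 g / 380,000 L = 1.826 mg/L = 1.83 ppm.
Final FC: 1.4 + 1.83 = 3.23 ppm.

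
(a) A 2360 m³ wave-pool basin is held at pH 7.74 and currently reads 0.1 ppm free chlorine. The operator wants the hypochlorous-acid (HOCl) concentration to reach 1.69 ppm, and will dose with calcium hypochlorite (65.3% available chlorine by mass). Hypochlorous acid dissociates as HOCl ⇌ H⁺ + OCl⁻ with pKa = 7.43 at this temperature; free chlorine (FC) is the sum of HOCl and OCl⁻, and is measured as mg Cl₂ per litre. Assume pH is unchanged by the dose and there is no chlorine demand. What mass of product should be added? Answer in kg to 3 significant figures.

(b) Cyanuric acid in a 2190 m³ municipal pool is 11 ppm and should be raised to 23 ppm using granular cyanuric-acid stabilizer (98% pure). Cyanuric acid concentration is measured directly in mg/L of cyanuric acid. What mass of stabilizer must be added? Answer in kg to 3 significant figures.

(a) Volume: 2360 m³ = 2,360,000 L.
(a) [OCl⁻]/[HOCl] = 10^(pH − pKa) = 10^(7.74 − 7.43) = 2.042; fraction as HOCl = 1/(1 + 2.042) = 0.3288.
(a) Free chlorine required for 1.69 ppm HOCl: 1.69 / 0.3288 = 5.141 ppm.
(a) FC to add: 5.141 − 0.1 = 5.041 mg/L as Cl₂.
(a) Cl₂ equivalent: 5.041 mg/L × 2,360,000 L = 11,900 g.
(a) Product at 65.3% available Cl: 11,900 / 0.653 = 18,220 g.

(b) Volume: 2190 m³ = 2,190,000 L.
(b) CYA to add: (23 − 11) = 12 mg/L × 2,190,000 L = 26,280 g cyanuric acid.
(b) At 98% purity: 26,280 / 0.98 = 26,820 g product.

(a) 18.2 kg; (b) 26.8 kg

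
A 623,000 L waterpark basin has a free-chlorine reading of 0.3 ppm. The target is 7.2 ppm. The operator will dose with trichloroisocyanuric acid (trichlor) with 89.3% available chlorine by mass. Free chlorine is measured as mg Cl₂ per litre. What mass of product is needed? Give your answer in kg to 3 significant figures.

4.81 kg

Chlorine deficit: 7.2 − 0.3 = 6.9 ppm = 6.9 mg/L as Cl₂.
Cl₂ equivalent needed: 6.9 mg/L × 623,000 L = 4,299,000 mg = 4299 g.
Product at 89.3% available chlorine: 4299 / 0.893 = 4814 g.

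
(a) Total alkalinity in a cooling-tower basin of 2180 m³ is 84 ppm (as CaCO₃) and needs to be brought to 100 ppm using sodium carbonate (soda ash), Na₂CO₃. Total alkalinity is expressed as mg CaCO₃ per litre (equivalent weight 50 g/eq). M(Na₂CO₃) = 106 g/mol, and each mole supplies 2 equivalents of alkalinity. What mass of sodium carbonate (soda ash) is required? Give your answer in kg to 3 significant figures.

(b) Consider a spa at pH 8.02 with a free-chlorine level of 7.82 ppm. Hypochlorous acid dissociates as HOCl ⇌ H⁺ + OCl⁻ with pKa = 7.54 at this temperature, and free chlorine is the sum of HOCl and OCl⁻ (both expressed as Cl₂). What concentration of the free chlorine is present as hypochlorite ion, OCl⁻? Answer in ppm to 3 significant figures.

(a) Volume: 2180 m³ = 2,180,000 L.
(a) Alkalinity to add: (100 − 84) = 16 mg/L as CaCO₃ × 2,180,000 L = 34,880 g as CaCO₃.
(a) Equivalents: 34,880 g ÷ 50 g/eq = 697.6 eq.
(a) Each mole of Na₂CO₃ supplies 2 eq, so 697.6 / 2 = 348.8 mol.
(a) Mass: 348.8 mol × 106 g/mol = 36,970 g.

(b) [OCl⁻]/[HOCl] = 10^(pH − pKa) = 10^(8.02 − 7.54) = 10^0.48 = 3.02.
(b) Fraction as HOCl = 1 / (1 + 3.02) = 0.2488.
(b) OCl⁻ = (1 − 0.2488) × 7.82 ppm = 5.875 ppm.

(a) 37.0 kg; (b) 5.87 ppm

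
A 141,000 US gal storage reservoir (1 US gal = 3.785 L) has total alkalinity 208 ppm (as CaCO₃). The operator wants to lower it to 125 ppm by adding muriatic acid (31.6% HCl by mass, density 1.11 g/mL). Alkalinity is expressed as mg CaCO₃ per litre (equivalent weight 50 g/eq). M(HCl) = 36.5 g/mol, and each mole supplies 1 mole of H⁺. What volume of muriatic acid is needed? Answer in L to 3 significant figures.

Volume: 141,000 US gal × 3.785 L/gal = 533,685 L.
Alkalinity to neutralize: (208 − 125) = 83 mg/L as CaCO₃ × 533,685 L = 44,300 g as CaCO₃.
Equivalents of H⁺ required: 44,300 ÷ 50 g/eq = 885.9 eq = 885.9 mol HCl.
Mass of HCl: 885.9 × 36.5 = 32,340 g.
Mass of 31.6% solution: 32,340 / 0.316 = 102,300 g.
Volume: 102,300 g ÷ 1.11 g/mL = 92,190 mL.

92.2 L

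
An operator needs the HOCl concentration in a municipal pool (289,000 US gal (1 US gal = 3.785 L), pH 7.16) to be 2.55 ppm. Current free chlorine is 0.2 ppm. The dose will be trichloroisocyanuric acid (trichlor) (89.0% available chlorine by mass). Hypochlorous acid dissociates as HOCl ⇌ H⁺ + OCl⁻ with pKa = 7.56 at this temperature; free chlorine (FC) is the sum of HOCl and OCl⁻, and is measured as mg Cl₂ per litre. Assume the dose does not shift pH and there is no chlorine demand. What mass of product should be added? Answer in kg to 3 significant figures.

4.14 kg

Volume: 289,000 US gal × 3.785 L/gal = 1,093,865 L.
[OCl⁻]/[HOCl] = 10^(pH − pKa) = 10^(7.16 − 7.56) = 0.3981; fraction as HOCl = 1/(1 + 0.3981) = 0.7153.
Free chlorine required for 2.55 ppm HOCl: 2.55 / 0.7153 = 3.565 ppm.
FC to add: 3.565 − 0.2 = 3.365 mg/L as Cl₂.
Cl₂ equivalent: 3.365 mg/L × 1,093,865 L = 3681 g.
Product at 89.0% available Cl: 3681 / 0.89 = 4136 g.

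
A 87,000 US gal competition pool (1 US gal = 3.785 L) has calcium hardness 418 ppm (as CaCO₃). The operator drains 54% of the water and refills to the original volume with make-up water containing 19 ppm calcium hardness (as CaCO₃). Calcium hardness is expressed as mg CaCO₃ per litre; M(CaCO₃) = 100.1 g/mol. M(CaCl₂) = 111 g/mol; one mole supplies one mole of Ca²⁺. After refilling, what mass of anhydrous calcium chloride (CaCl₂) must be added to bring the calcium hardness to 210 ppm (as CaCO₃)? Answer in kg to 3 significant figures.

2.72 kg

Volume: 87,000 US gal × 3.785 L/gal = 329,295 L.
After draining 54% and refilling: 418 × 0.46 + 19 × 0.54 = 202.54 ppm.
Deficit to target: 210 − 202.54 = 7.46 mg/L.
As CaCO₃: 7.46 mg/L × 329,295 L = 2457 g; ÷ 100.1 = 24.54 mol Ca²⁺.
Mass: 24.54 × 111 = 2724 g.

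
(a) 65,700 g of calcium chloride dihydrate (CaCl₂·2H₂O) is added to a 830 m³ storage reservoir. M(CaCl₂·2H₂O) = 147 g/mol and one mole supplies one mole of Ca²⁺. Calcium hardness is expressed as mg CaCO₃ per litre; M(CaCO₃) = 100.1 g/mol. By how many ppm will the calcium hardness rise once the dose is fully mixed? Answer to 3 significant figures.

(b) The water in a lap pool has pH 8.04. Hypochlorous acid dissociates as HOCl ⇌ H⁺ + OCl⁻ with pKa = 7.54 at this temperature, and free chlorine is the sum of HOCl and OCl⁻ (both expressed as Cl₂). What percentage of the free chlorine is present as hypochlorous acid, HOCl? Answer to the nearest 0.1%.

(a) 53.9 ppm; (b) 24.0%

(a) Volume: 830 m³ = 830,000 L.
(a) Moles of Ca²⁺: 65,700 g ÷ 147 g/mol = 446.9 mol.
(a) As CaCO₃: 446.9 mol × 100.1 g/mol = 44,740 g.
(a) Rise: 44,740 g / 830,000 L × 1000 = 53.9 mg/L.

(b) [OCl⁻]/[HOCl] = 10^(pH − pKa) = 10^(8.04 − 7.54) = 10^0.50 = 3.162.
(b) Fraction as HOCl = 1 / (1 + 3.162) = 0.2403.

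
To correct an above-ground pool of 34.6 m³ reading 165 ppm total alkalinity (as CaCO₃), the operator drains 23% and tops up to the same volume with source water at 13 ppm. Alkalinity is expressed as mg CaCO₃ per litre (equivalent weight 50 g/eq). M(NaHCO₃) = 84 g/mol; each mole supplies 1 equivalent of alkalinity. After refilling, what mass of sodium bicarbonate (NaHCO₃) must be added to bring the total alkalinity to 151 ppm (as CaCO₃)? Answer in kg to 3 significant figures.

1.22 kg

Volume: 34.6 m³ = 34,600 L.
After draining 23% and refilling: 165 × 0.77 + 13 × 0.23 = 130.04 ppm.
Deficit to target: 151 − 130.04 = 20.96 mg/L.
As CaCO₃: 20.96 mg/L × 34,600 L = 725.2 g; ÷ 50 g/eq ÷ 1 = 14.5 mol NaHCO₃.
Mass: 14.5 × 84 = 1218 g.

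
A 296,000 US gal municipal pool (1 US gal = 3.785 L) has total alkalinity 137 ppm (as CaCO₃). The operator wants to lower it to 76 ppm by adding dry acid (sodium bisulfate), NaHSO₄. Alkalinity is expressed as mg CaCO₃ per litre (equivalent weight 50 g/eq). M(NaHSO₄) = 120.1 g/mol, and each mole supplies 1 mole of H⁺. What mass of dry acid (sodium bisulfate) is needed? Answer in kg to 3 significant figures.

164 kg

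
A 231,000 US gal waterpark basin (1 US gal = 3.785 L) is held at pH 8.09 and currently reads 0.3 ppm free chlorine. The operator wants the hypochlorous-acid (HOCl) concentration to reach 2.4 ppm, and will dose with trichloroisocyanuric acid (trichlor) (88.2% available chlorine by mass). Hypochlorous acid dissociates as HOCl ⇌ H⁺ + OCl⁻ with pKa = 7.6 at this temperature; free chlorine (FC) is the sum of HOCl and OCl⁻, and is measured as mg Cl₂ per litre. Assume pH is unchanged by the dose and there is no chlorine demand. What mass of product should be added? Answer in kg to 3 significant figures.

Volume: 231,000 US gal × 3.785 L/gal = 874,335 L.
[OCl⁻]/[HOCl] = 10^(pH − pKa) = 10^(8.09 − 7.6) = 3.09; fraction as HOCl = 1/(1 + 3.09) = 0.2445.
Free chlorine required for 2.4 ppm HOCl: 2.4 / 0.2445 = 9.817 ppm.
FC to add: 9.817 − 0.3 = 9.517 mg/L as Cl₂.
Cl₂ equivalent: 9.517 mg/L × 874,335 L = 8321 g.
Product at 88.2% available Cl: 8321 / 0.882 = 9434 g.

9.43 kg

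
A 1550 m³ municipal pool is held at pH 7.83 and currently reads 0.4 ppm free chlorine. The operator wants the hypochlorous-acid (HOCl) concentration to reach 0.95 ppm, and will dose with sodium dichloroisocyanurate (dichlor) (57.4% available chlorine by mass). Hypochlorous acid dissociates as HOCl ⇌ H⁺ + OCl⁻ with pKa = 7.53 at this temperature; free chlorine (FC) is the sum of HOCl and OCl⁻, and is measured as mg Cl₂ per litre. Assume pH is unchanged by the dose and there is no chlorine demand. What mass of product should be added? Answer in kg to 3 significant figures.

6.60 kg

Volume: 1550 m³ = 1,550,000 L.
[OCl⁻]/[HOCl] = 10^(pH − pKa) = 10^(7.83 − 7.53) = 1.995; fraction as HOCl = 1/(1 + 1.995) = 0.3339.
Free chlorine required for 0.95 ppm HOCl: 0.95 / 0.3339 = 2.845 ppm.
FC to add: 2.845 − 0.4 = 2.445 mg/L as Cl₂.
Cl₂ equivalent: 2.445 mg/L × 1,550,000 L = 3791 g.
Product at 57.4% available Cl: 3791 / 0.574 = 6604 g.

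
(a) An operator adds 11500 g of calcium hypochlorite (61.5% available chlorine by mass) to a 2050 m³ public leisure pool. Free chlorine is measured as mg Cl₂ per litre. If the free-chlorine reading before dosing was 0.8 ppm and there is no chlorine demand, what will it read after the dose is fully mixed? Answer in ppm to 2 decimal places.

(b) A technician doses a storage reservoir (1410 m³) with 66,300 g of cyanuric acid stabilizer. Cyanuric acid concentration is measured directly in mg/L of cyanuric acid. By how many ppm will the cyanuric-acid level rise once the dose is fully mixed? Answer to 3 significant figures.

(a) Volume: 2050 m³ = 2,050,000 L.
(a) Available chlorine delivered: 11,500 g × 0.615 = 7072 g as Cl₂.
(a) Concentration rise: 7072 g / 2,050,000 L = 3.45 mg/L = 3.45 ppm.
(a) Final FC: 0.8 + 3.45 = 4.25 ppm.

(b) Volume: 1410 m³ = 1,410,000 L.
(b) Rise: 66,300 g / 1,410,000 L × 1000 = 47.02 mg/L.

(a) 4.25 ppm; (b) 47.0 ppm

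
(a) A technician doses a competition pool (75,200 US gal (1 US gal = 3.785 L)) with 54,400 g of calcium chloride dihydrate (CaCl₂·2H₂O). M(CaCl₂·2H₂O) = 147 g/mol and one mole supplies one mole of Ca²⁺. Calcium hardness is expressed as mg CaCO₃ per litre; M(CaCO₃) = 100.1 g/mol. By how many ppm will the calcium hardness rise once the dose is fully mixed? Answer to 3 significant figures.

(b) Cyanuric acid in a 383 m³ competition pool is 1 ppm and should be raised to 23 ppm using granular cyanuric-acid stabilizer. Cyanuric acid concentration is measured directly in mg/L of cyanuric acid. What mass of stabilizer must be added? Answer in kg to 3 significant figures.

(a) 130 ppm; (b) 8.43 kg

(a) Volume: 75,200 US gal × 3.785 L/gal = 284,632 L.
(a) Moles of Ca²⁺: 54,400 g ÷ 147 g/mol = 370.1 mol.
(a) As CaCO₃: 370.1 mol × 100.1 g/mol = 37,040 g.
(a) Rise: 37,040 g / 284,632 L × 1000 = 130.1 mg/L.

(b) Volume: 383 m³ = 383,000 L.
(b) CYA to add: (23 − 1) = 22 mg/L × 383,000 L = 8426 g cyanuric acid.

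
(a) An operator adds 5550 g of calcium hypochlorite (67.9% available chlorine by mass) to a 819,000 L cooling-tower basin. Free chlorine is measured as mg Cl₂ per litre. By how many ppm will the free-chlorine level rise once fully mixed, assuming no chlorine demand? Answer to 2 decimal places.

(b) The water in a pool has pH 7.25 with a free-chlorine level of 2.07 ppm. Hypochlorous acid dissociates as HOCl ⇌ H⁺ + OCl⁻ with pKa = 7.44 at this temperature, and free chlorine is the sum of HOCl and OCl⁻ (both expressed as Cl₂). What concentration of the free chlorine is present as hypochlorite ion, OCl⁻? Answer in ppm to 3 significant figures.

(a) Available chlorine delivered: 5550 g × 0.679 = 3768 g as Cl₂.
(a) Concentration rise: 3768 g / 819,000 L = 4.601 mg/L = 4.60 ppm.

(b) [OCl⁻]/[HOCl] = 10^(pH − pKa) = 10^(7.25 − 7.44) = 10^-0.19 = 0.6457.
(b) Fraction as HOCl = 1 / (1 + 0.6457) = 0.6077.
(b) OCl⁻ = (1 − 0.6077) × 2.07 ppm = 0.8121 ppm.

(a) 4.60 ppm; (b) 0.812 ppm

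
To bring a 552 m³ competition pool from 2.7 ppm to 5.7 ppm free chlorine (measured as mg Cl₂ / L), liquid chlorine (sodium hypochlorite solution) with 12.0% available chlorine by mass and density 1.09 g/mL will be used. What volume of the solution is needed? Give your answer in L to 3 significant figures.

12.7 L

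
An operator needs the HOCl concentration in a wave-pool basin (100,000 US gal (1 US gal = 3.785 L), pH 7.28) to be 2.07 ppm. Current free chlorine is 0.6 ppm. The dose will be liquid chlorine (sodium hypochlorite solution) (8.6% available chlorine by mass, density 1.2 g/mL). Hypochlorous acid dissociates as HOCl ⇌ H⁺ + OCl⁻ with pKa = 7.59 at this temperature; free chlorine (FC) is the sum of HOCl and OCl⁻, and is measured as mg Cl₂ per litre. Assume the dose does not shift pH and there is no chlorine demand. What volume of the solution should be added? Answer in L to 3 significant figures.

9.11 L

Volume: 100,000 US gal × 3.785 L/gal = 378,500 L.
[OCl⁻]/[HOCl] = 10^(pH − pKa) = 10^(7.28 − 7.59) = 0.4898; fraction as HOCl = 1/(1 + 0.4898) = 0.6712.
Free chlorine required for 2.07 ppm HOCl: 2.07 / 0.6712 = 3.084 ppm.
FC to add: 3.084 − 0.6 = 2.484 mg/L as Cl₂.
Cl₂ equivalent: 2.484 mg/L × 378,500 L = 940.1 g.
Product at 8.6% available Cl: 940.1 / 0.086 = 10,930 g.
Volume: 10,930 g ÷ 1.2 g/mL = 9110 mL.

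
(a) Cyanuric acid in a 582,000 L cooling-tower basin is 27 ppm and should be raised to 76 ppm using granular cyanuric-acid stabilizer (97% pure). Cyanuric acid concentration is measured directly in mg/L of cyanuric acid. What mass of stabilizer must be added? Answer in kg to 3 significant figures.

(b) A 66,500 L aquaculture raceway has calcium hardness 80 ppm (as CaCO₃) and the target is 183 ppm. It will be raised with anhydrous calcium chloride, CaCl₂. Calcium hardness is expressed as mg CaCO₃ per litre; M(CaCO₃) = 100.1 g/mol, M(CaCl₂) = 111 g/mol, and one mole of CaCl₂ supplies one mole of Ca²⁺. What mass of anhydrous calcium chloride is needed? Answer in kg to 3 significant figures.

(a) 29.4 kg; (b) 7.60 kg

(a) CYA to add: (76 − 27) = 49 mg/L × 582,000 L = 28,520 g cyanuric acid.
(a) At 97% purity: 28,520 / 0.97 = 29,400 g product.

(b) Hardness to add: (183 − 80) = 103 mg/L as CaCO₃ × 66,500 L = 6850 g as CaCO₃.
(b) Moles of Ca²⁺ (1 mol Ca²⁺ ≡ 1 mol CaCO₃): 6850 / 100.1 g/mol = 68.43 mol.
(b) Mass of CaCl₂: 68.43 × 111 = 7595 g.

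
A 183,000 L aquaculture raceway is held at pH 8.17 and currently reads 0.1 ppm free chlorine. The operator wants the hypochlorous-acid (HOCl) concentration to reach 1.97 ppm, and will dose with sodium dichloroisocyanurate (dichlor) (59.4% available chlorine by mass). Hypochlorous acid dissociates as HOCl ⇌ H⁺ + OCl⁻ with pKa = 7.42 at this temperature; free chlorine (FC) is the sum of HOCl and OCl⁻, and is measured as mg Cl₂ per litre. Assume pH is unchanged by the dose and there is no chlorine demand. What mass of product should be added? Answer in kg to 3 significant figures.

3.99 kg

[OCl⁻]/[HOCl] = 10^(pH − pKa) = 10^(8.17 − 7.42) = 5.623; fraction as HOCl = 1/(1 + 5.623) = 0.151.
Free chlorine required for 1.97 ppm HOCl: 1.97 / 0.151 = 13.05 ppm.
FC to add: 13.05 − 0.1 = 12.95 mg/L as Cl₂.
Cl₂ equivalent: 12.95 mg/L × 183,000 L = 2370 g.
Product at 59.4% available Cl: 2370 / 0.594 = 3989 g.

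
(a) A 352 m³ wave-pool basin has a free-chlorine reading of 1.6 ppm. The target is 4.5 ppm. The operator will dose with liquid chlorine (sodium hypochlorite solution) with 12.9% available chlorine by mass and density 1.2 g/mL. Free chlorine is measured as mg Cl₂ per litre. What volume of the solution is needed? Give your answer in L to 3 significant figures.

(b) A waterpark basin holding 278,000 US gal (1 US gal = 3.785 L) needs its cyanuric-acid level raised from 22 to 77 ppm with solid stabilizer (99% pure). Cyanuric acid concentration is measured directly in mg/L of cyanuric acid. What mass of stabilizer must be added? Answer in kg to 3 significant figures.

(a) 6.59 L; (b) 58.5 kg

(a) Volume: 352 m³ = 352,000 L.
(a) Chlorine deficit: 4.5 − 1.6 = 2.9 ppm = 2.9 mg/L as Cl₂.
(a) Cl₂ equivalent needed: 2.9 mg/L × 352,000 L = 1,021,000 mg = 1021 g.
(a) Product at 12.9% available chlorine: 1021 / 0.129 = 7913 g.
(a) Volume at density 1.2 g/mL: 7913 g ÷ 1.2 g/mL = 6594 mL.

(b) Volume: 278,000 US gal × 3.785 L/gal = 1,052,230 L.
(b) CYA to add: (77 − 22) = 55 mg/L × 1,052,230 L = 57,870 g cyanuric acid.
(b) At 99% purity: 57,870 / 0.99 = 58,460 g product.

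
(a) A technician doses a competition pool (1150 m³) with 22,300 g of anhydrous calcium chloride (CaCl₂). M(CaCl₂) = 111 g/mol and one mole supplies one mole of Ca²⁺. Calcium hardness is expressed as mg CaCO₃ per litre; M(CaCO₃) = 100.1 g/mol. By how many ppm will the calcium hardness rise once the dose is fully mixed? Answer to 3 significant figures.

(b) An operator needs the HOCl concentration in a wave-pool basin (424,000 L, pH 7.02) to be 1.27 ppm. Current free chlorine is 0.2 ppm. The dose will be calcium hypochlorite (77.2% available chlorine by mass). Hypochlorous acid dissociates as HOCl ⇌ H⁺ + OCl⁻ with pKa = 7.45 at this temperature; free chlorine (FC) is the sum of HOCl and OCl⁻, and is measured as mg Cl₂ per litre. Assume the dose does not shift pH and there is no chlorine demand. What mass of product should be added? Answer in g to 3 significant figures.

(a) 17.5 ppm; (b) 847 g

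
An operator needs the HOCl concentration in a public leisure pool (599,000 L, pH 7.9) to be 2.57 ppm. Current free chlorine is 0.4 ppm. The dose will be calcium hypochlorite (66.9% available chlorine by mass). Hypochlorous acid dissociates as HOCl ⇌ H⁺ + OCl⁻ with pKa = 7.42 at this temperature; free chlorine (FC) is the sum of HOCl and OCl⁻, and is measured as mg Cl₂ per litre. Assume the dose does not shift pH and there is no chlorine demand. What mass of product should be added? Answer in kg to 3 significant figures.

8.89 kg

[OCl⁻]/[HOCl] = 10^(pH − pKa) = 10^(7.9 − 7.42) = 3.02; fraction as HOCl = 1/(1 + 3.02) = 0.2488.
Free chlorine required for 2.57 ppm HOCl: 2.57 / 0.2488 = 10.33 ppm.
FC to add: 10.33 − 0.4 = 9.931 mg/L as Cl₂.
Cl₂ equivalent: 9.931 mg/L × 599,000 L = 5949 g.
Product at 66.9% available Cl: 5949 / 0.669 = 8892 g.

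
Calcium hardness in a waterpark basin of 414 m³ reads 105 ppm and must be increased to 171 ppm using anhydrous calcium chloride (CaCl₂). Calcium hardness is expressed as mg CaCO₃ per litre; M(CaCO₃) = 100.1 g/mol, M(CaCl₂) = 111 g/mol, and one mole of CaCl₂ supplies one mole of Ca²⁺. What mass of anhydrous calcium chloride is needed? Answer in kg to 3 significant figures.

30.3 kg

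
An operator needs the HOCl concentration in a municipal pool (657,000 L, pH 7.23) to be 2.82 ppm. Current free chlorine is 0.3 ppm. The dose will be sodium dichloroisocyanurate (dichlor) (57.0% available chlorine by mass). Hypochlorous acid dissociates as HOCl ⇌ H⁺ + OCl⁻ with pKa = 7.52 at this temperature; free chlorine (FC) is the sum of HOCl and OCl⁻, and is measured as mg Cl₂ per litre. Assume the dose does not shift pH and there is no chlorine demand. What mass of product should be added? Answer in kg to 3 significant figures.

4.57 kg

[OCl⁻]/[HOCl] = 10^(pH − pKa) = 10^(7.23 − 7.52) = 0.5129; fraction as HOCl = 1/(1 + 0.5129) = 0.661.
Free chlorine required for 2.82 ppm HOCl: 2.82 / 0.661 = 4.266 ppm.
FC to add: 4.266 − 0.3 = 3.966 mg/L as Cl₂.
Cl₂ equivalent: 3.966 mg/L × 657,000 L = 2606 g.
Product at 57.0% available Cl: 2606 / 0.57 = 4572 g.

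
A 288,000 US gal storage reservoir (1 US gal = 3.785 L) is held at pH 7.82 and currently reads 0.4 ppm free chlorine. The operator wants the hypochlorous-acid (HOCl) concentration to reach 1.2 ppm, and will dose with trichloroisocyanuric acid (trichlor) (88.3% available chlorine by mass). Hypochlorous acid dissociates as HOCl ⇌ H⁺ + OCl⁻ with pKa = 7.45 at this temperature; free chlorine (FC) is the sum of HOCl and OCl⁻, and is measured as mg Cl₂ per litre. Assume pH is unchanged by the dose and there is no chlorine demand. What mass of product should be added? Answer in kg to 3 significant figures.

Volume: 288,000 US gal × 3.785 L/gal = 1,090,080 L.
[OCl⁻]/[HOCl] = 10^(pH − pKa) = 10^(7.82 − 7.45) = 2.344; fraction as HOCl = 1/(1 + 2.344) = 0.299.
Free chlorine required for 1.2 ppm HOCl: 1.2 / 0.299 = 4.013 ppm.
FC to add: 4.013 − 0.4 = 3.613 mg/L as Cl₂.
Cl₂ equivalent: 3.613 mg/L × 1,090,080 L = 3939 g.
Product at 88.3% available Cl: 3939 / 0.883 = 4460 g.

4.46 kg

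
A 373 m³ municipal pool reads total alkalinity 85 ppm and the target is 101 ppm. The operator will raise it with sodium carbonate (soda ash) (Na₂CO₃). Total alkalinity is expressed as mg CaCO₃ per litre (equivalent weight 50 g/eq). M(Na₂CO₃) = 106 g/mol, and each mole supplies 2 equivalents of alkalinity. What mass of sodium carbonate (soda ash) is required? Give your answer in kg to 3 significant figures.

6.33 kg

Volume: 373 m³ = 373,000 L.
Alkalinity to add: (101 − 85) = 16 mg/L as CaCO₃ × 373,000 L = 5968 g as CaCO₃.
Equivalents: 5968 g ÷ 50 g/eq = 119.4 eq.
Each mole of Na₂CO₃ supplies 2 eq, so 119.4 / 2 = 59.68 mol.
Mass: 59.68 mol × 106 g/mol = 6326 g.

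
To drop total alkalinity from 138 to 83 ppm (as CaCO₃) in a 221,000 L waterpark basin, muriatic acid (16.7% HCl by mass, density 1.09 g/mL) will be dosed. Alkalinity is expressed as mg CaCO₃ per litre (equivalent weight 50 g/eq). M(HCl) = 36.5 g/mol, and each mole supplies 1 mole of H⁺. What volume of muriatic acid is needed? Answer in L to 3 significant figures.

Alkalinity to neutralize: (138 − 83) = 55 mg/L as CaCO₃ × 221,000 L = 12,160 g as CaCO₃.
Equivalents of H⁺ required: 12,160 ÷ 50 g/eq = 243.1 eq = 243.1 mol HCl.
Mass of HCl: 243.1 × 36.5 = 8873 g.
Mass of 16.7% solution: 8873 / 0.167 = 53,130 g.
Volume: 53,130 g ÷ 1.09 g/mL = 48,750 mL.

48.7 L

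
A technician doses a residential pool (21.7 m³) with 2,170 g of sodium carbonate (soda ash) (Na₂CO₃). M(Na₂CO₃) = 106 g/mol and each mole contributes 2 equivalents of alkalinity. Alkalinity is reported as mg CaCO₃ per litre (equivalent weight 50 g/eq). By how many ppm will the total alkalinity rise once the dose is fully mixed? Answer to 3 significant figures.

Volume: 21.7 m³ = 21,700 L.
Moles of Na₂CO₃: 2,170 g ÷ 106 g/mol = 20.47 mol → 40.94 eq of alkalinity.
As CaCO₃: 40.94 eq × 50 g/eq = 2047 g.
Rise: 2047 g / 21,700 L × 1000 = 94.34 mg/L.

94.3 ppm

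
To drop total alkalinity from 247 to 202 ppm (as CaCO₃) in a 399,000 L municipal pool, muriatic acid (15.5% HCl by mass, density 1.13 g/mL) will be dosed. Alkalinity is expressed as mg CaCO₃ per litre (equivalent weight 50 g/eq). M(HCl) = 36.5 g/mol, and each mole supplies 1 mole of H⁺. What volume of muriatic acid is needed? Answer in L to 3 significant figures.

74.8 L

Alkalinity to neutralize: (247 − 202) = 45 mg/L as CaCO₃ × 399,000 L = 17,960 g as CaCO₃.
Equivalents of H⁺ required: 17,960 ÷ 50 g/eq = 359.1 eq = 359.1 mol HCl.
Mass of HCl: 359.1 × 36.5 = 13,110 g.
Mass of 15.5% solution: 13,110 / 0.155 = 84,560 g.
Volume: 84,560 g ÷ 1.13 g/mL = 74,830 mL.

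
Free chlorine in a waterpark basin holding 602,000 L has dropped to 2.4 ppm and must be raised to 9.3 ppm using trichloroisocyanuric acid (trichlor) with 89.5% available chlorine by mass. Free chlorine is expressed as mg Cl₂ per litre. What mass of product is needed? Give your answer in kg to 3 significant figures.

4.64 kg

Chlorine deficit: 9.3 − 2.4 = 6.9 ppm = 6.9 mg/L as Cl₂.
Cl₂ equivalent needed: 6.9 mg/L × 602,000 L = 4,154,000 mg = 4154 g.
Product at 89.5% available chlorine: 4154 / 0.895 = 4641 g.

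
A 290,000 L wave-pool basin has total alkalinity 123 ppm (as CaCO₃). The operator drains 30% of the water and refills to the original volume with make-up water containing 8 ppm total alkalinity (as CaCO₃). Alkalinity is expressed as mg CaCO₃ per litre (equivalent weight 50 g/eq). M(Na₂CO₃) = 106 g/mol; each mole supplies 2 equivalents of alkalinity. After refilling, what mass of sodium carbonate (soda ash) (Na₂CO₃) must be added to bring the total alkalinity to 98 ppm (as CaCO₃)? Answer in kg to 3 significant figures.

After draining 30% and refilling: 123 × 0.70 + 8 × 0.30 = 88.5 ppm.
Deficit to target: 98 − 88.5 = 9.5 mg/L.
As CaCO₃: 9.5 mg/L × 290,000 L = 2755 g; ÷ 50 g/eq ÷ 2 = 27.55 mol Na₂CO₃.
Mass: 27.55 × 106 = 2920 g.

2.92 kg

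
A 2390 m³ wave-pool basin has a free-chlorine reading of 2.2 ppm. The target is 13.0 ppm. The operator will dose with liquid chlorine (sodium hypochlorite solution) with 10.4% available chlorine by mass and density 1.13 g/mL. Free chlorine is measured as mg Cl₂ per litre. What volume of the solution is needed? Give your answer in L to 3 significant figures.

Volume: 2390 m³ = 2,390,000 L.
Chlorine deficit: 13.0 − 2.2 = 10.8 ppm = 10.8 mg/L as Cl₂.
Cl₂ equivalent needed: 10.8 mg/L × 2,390,000 L = 25,810,000 mg = 25,810 g.
Product at 10.4% available chlorine: 25,810 / 0.104 = 248,200 g.
Volume at density 1.13 g/mL: 248,200 g ÷ 1.13 g/mL = 219,600 mL.

220 L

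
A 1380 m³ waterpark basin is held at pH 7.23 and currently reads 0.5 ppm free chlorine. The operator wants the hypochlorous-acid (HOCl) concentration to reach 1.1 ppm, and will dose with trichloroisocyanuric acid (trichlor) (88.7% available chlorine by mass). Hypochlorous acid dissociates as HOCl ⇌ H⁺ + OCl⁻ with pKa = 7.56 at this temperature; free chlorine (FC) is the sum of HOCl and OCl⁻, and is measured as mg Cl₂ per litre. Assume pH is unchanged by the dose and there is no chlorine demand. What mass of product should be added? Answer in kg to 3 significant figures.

1.73 kg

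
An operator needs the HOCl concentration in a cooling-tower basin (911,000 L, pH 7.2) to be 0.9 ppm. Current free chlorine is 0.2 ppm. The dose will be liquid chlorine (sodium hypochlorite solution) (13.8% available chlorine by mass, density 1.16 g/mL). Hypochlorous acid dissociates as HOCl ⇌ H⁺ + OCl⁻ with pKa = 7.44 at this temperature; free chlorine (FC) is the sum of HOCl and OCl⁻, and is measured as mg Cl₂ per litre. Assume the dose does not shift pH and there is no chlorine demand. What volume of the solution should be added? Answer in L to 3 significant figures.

6.93 L

[OCl⁻]/[HOCl] = 10^(pH − pKa) = 10^(7.2 − 7.44) = 0.5754; fraction as HOCl = 1/(1 + 0.5754) = 0.6347.
Free chlorine required for 0.9 ppm HOCl: 0.9 / 0.6347 = 1.418 ppm.
FC to add: 1.418 − 0.2 = 1.218 mg/L as Cl₂.
Cl₂ equivalent: 1.218 mg/L × 911,000 L = 1110 g.
Product at 13.8% available Cl: 1110 / 0.138 = 8040 g.
Volume: 8040 g ÷ 1.16 g/mL = 6931 mL.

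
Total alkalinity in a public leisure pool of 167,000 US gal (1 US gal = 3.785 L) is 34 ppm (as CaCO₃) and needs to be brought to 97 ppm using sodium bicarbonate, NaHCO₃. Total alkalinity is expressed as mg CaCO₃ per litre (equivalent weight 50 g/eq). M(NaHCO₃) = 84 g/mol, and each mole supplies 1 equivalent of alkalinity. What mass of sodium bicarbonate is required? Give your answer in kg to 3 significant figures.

Volume: 167,000 US gal × 3.785 L/gal = 632,095 L.
Alkalinity to add: (97 − 34) = 63 mg/L as CaCO₃ × 632,095 L = 39,820 g as CaCO₃.
Equivalents: 39,820 g ÷ 50 g/eq = 796.4 eq.
NaHCO₃ supplies 1 eq per mole → 796.4 mol.
Mass: 796.4 mol × 84 g/mol = 66,900 g.

66.9 kg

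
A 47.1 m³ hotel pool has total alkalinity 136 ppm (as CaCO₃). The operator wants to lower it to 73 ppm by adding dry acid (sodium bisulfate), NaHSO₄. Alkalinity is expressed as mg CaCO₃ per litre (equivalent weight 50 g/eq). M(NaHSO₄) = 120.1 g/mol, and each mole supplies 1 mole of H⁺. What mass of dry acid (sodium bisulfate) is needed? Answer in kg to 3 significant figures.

Volume: 47.1 m³ = 47,100 L.
Alkalinity to neutralize: (136 − 73) = 63 mg/L as CaCO₃ × 47,100 L = 2967 g as CaCO₃.
Equivalents of H⁺ required: 2967 ÷ 50 g/eq = 59.35 eq = 59.35 mol NaHSO₄.
Mass of NaHSO₄: 59.35 × 120.1 = 7127 g.

7.13 kg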